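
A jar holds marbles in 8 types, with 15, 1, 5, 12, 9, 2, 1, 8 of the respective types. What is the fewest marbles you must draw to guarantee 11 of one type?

In the worst case you take as many as possible of each type without reaching 11: 10 + 1 + 5 + 10 + 9 + 2 + 1 + 8 = 46.
The next one must give 11 of some type, so 46 + 1 = 47.

47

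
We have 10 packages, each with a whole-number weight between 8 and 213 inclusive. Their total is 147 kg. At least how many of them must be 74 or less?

Let j be the number exceeding 74. Then the total is ≥ 75·j + 8·(10 − j) = 80 + 67j.
So 67j ≤ 67 and j ≤ 1; hence at least 10 − 1 = 9 are ≤ 74.
Exactly 9 works: 9 values at 8 and 1 at 75 total 147.

9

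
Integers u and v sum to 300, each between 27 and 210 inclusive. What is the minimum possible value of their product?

uv = u(300 − u) is concave in u, so over [90, 210] it is minimized at an endpoint.
The extreme feasible split is u = 90, v = 210, giving uv = 18900.

18900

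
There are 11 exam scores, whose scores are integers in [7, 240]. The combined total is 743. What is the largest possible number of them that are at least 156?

Suppose k of them are at least 156. Those contribute at least 156 each and the other 11 − k at least 7 each.
So the total is at least 156k + 7(11 − k) = 77 + 149k. This must be ≤ 743, giving k ≤ 4.
k = 4 is achieved by 4 values at 156 and 7 at 7, total 673; add 70 to one value (staying below 156) to reach 743.

4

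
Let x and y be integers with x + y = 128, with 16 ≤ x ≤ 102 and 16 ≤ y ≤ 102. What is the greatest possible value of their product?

xy = x(128 − x) is maximized when x is as near 128/2 as the bounds allow.
Taking x = 64 and y = 64 (both in [16, 102]) gives xy = 4096.

4096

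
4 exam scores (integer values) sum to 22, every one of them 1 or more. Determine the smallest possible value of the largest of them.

The 4 values sum to 22, so their maximum is at least ⌈22/4⌉ = 6.
Equality holds with 2 values of 6 and 2 values of 5.

6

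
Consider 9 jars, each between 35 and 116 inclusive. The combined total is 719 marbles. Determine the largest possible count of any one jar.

116

Maximizing one value means minimizing the remaining 8.
The other 8 contribute at least 8 × 35 = 280, leaving at most 719 − 280 = 439.
But each jar is capped at 116, so the maximum is 116.
Achievable: one at 116 and the other 8 totalling 603, which fits since 8 × 35 ≤ 603 ≤ 8 × 116.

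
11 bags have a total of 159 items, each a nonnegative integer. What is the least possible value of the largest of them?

The average is 159/11 > 14, so not all 11 can be 14 or less; the largest is ≥ 15.
Equality holds with 5 values of 15 and 6 values of 14.

15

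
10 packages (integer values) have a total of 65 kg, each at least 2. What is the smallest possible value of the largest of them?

The 10 values sum to 65, so their maximum is at least ⌈65/10⌉ = 7.
Achievable: 5 of them at 7 and 5 at 6 total 65.

7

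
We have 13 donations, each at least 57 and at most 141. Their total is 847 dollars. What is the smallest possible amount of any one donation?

57

Minimizing one value means maximizing the remaining 12.
The other 12 can take up 12 × 141 = 1692 ≥ 847 − 57, so one donation can sit at its floor of 57.
Achievable: one at 57 and the other 12 totalling 790, which fits since 12 × 57 ≤ 790 ≤ 12 × 141.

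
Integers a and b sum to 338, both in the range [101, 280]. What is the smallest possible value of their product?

ab = a(338 − a) is concave in a, so over [101, 237] it is minimized at an endpoint.
At the endpoint a = 101, b = 338 − 101 = 237, so ab = 101 × 237 = 23937.

23937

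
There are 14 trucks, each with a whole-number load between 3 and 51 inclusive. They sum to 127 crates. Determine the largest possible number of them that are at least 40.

2

With k values at 40 or above and the rest at least 3, the sum is at least 42 + 37k.
Since the sum is 127, we need 37k ≤ 85, i.e. k ≤ 2.
k = 2 is achieved by 2 values at 40 and 12 at 3, total 116; add 11 to one value (staying below 40) to reach 127.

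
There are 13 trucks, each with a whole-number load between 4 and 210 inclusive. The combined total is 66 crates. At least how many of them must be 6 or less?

Let j be the number exceeding 6. Then the total is ≥ 7·j + 4·(13 − j) = 52 + 3j.
So 3j ≤ 14 and j ≤ 4; hence at least 13 − 4 = 9 are ≤ 6.
Exactly 9 works: 9 values at 4 and 4 at 7 total 64; raise one of the low values by 2 (still ≤ 6) to hit 66.

9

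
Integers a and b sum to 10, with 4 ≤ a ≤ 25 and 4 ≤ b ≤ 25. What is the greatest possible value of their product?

ab = a(10 − a) is maximized when a is as near 10/2 as the bounds allow.
Taking a = 5 and b = 5 (both in [4, 25]) gives ab = 25.

25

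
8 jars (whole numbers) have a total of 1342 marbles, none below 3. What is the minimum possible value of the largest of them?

168

The average is 1342/8 > 167, so not all 8 can be 167 or less; the largest is ≥ 168.
Equality holds with 6 values of 168 and 2 values of 167.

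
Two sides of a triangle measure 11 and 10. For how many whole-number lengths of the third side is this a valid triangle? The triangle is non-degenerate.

The triangle inequality gives |11 − 10| < c < 11 + 10, i.e. 1 < c < 21.
So c can be any integer from 2 to 20: 19 values.

19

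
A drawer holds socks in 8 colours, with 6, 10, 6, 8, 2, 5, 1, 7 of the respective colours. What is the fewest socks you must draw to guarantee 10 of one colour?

In the worst case you take as many as possible of each colour without reaching 10: 6 + 9 + 6 + 8 + 2 + 5 + 1 + 7 = 44.
The next one must give 10 of some colour, so 44 + 1 = 45.

45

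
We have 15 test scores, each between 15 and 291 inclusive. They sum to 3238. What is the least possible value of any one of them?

To make one score as small as possible, make the other 14 as large as possible.
The other 14 can take up 14 × 291 = 4074 ≥ 3238 − 15, so one score can sit at its floor of 15.
Achievable: one at 15 and the other 14 totalling 3223, which fits since 14 × 15 ≤ 3223 ≤ 14 × 291.

15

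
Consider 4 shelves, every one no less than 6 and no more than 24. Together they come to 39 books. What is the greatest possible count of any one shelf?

To make one shelf as large as possible, make the other 3 as small as possible.
The other 3 contribute at least 3 × 6 = 18, leaving at most 39 − 18 = 21.
Since 21 ≤ 24, this is achievable: one at 21 and 3 at 6.

21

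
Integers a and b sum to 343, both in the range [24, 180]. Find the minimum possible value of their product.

Since a + b is fixed, pushing one of them to its bound minimizes the product.
At the endpoint a = 163, b = 343 − 163 = 180, so ab = 163 × 180 = 29340.

29340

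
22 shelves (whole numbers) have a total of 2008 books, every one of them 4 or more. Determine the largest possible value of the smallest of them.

If every one of the 22 were at least 92, the total would be at least 22 × 92 = 2024 > 2008.
Equality holds with 16 values of 91 and 6 values of 92.

91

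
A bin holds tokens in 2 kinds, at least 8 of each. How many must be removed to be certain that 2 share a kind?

In the worst case you draw 1 of each of the 2 kinds: 2 × 1 = 2.
One more forces 2 of some kind, so 2 + 1 = 3.

3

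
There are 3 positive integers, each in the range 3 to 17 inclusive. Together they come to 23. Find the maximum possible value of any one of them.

To make one integer as large as possible, make the other 2 as small as possible.
The other 2 contribute at least 2 × 3 = 6, leaving at most 23 − 6 = 17.
Since 17 ≤ 17, this is achievable: one at 17 and 2 at 3.

17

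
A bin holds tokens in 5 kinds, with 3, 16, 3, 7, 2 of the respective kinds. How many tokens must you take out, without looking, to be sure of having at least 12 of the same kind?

27

In the worst case you take as many as possible of each kind without reaching 12: 3 + 11 + 3 + 7 + 2 = 26.
The next one must give 12 of some kind, so 26 + 1 = 27.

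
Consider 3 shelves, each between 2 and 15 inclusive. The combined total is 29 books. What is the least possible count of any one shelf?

Minimizing one value means maximizing the remaining 2.
The other 2 can take up 2 × 15 = 30 ≥ 29 − 2, so one shelf can sit at its floor of 2.
Achievable: one at 2 and the other 2 totalling 27, which fits since 2 × 2 ≤ 27 ≤ 2 × 15.

2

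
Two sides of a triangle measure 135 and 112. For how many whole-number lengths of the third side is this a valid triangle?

223

The triangle inequality gives |135 − 112| < c < 135 + 112, i.e. 23 < c < 247.
So c can be any integer from 24 to 246: 223 values.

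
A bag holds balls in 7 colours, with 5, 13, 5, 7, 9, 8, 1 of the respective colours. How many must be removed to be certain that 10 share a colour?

In the worst case you take as many as possible of each colour without reaching 10: 5 + 9 + 5 + 7 + 9 + 8 + 1 = 44.
The next one must give 10 of some colour, so 44 + 1 = 45.

45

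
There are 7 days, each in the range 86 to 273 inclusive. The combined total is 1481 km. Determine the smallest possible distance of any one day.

Minimizing one value means maximizing the remaining 6.
The other 6 can take up 6 × 273 = 1638 ≥ 1481 − 86, so one day can sit at its floor of 86.
Achievable: one at 86 and the other 6 totalling 1395, which fits since 6 × 86 ≤ 1395 ≤ 6 × 273.

86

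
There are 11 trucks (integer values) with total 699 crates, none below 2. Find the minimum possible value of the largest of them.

The 11 values sum to 699, so their maximum is at least ⌈699/11⌉ = 64.
Equality holds with 6 values of 64 and 5 values of 63.

64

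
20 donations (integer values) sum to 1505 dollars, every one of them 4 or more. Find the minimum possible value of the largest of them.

76

The 20 values sum to 1505, so their maximum is at least ⌈1505/20⌉ = 76.
Achievable: 5 of them at 76 and 15 at 75 total 1505.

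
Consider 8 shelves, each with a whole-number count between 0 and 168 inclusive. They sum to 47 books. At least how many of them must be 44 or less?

7

Let j be the number exceeding 44. Then the total is ≥ 45·j + 0·(8 − j) = 0 + 45j.
So 45j ≤ 47 and j ≤ 1; hence at least 8 − 1 = 7 are ≤ 44.
Exactly 7 works: 7 values at 0 and 1 at 45 total 45; raise one of the low values by 2 (still ≤ 44) to hit 47.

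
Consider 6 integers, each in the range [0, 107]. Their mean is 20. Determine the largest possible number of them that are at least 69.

The total is 6 × 20 = 120.
Suppose k of them are at least 69. Those contribute at least 69 each and the other 6 − k at least 0 each.
So the total is at least 69k + 0(6 − k) = 0 + 69k. This must be ≤ 120, giving k ≤ 1.
k = 1 is achieved by 1 value at 69 and 5 at 0, total 69; add 51 to one value (staying below 69) to reach 120.

1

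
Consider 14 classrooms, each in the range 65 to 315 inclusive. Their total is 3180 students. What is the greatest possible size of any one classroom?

To make one classroom as large as possible, make the other 13 as small as possible.
The other 13 contribute at least 13 × 65 = 845, leaving at most 3180 − 845 = 2335.
But each classroom is capped at 315, so the maximum is 315.
Achievable: one at 315 and the other 13 totalling 2865, which fits since 13 × 65 ≤ 2865 ≤ 13 × 315.

315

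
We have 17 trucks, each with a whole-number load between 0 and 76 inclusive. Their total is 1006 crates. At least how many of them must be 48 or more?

Each value short of 48 is at most 47, costing at least 76 − 47 = 29 against the maximum total of 1292.
We can afford to lose at most 1292 − 1006 = 286, so at most ⌊286/29⌋ = 9 fall short, and at least 8 are ≥ 48.
Exactly 8 works: 8 values at 76 and 9 at 47 total 1031; lower one of the high values by 25 (still ≥ 48) to hit 1006.

8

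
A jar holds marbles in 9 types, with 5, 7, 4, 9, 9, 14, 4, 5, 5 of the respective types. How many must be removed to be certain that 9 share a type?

55

In the worst case you take as many as possible of each type without reaching 9: 5 + 7 + 4 + 8 + 8 + 8 + 4 + 5 + 5 = 54.
The next one must give 9 of some type, so 54 + 1 = 55.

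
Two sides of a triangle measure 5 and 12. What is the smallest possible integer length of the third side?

The third side must exceed |5 − 12| = 7.
The smallest integer above 7 is 8.

8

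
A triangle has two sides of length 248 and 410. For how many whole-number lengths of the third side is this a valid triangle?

The triangle inequality gives |248 − 410| < c < 248 + 410, i.e. 162 < c < 658.
So c can be any integer from 163 to 657: 495 values.

495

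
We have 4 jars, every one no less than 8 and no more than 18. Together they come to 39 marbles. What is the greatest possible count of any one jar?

15

Maximizing one value means minimizing the remaining 3.
The other 3 contribute at least 3 × 8 = 24, leaving at most 39 − 24 = 15.
Since 15 ≤ 18, this is achievable: one at 15 and 3 at 8.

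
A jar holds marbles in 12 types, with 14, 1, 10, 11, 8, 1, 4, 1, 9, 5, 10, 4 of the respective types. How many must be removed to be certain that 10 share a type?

In the worst case you take as many as possible of each type without reaching 10: 9 + 1 + 9 + 9 + 8 + 1 + 4 + 1 + 9 + 5 + 9 + 4 = 69.
The next one must give 10 of some type, so 69 + 1 = 70.

70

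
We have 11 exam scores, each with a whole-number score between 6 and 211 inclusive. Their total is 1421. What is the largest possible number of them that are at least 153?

9

Suppose k of them are at least 153. Those contribute at least 153 each and the other 11 − k at least 6 each.
So the total is at least 153k + 6(11 − k) = 66 + 147k. This must be ≤ 1421, giving k ≤ 9.
k = 9 is achieved by 9 values at 153 and 2 at 6, total 1389; add 32 to one value (staying below 153) to reach 1421.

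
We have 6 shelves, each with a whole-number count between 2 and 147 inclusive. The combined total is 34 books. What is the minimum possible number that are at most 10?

4

If only k of them are at most 10, the other 6 − k are at least 11, so the total is at least (6 − k)·11 + k·2.
This is ≤ 34, so (6 − k)·11 + 2k ≤ 34, which gives k ≥ 4.
Exactly 4 works: 4 values at 2 and 2 at 11 total 30; raise one of the low values by 4 (still ≤ 10) to hit 34.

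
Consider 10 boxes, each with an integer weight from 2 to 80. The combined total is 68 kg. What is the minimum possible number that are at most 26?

9

Let j be the number exceeding 26. Then the total is ≥ 27·j + 2·(10 − j) = 20 + 25j.
So 25j ≤ 48 and j ≤ 1; hence at least 10 − 1 = 9 are ≤ 26.
Exactly 9 works: 9 values at 2 and 1 at 27 total 45; raise one of the low values by 23 (still ≤ 26) to hit 68.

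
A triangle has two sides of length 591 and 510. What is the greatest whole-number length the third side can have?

1100

The third side must be less than 591 + 510 = 1101.
The largest integer below 1101 is 1100.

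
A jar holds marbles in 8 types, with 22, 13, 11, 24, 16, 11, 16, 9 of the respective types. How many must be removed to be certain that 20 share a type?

115

In the worst case you take as many as possible of each type without reaching 20: 19 + 13 + 11 + 19 + 16 + 11 + 16 + 9 = 114.
The next one must give 20 of some type, so 114 + 1 = 115.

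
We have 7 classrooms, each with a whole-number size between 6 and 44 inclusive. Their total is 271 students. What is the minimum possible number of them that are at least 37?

3

Each value short of 37 is at most 36, costing at least 44 − 36 = 8 against the maximum total of 308.
We can afford to lose at most 308 − 271 = 37, so at most ⌊37/8⌋ = 4 fall short, and at least 3 are ≥ 37.
Exactly 3 works: 3 values at 44 and 4 at 36 total 276; lower one of the high values by 5 (still ≥ 37) to hit 271.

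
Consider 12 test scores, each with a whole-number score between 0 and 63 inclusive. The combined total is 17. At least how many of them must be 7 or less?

Let j be the number exceeding 7. Then the total is ≥ 8·j + 0·(12 − j) = 0 + 8j.
So 8j ≤ 17 and j ≤ 2; hence at least 12 − 2 = 10 are ≤ 7.
Exactly 10 works: 10 values at 0 and 2 at 8 total 16; raise one of the low values by 1 (still ≤ 7) to hit 17.

10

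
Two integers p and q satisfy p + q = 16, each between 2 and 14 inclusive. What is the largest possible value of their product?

For a fixed sum, the product pq is largest when p and q are as close as possible.
Taking p = 8 and q = 8 (both in [2, 14]) gives pq = 64.

64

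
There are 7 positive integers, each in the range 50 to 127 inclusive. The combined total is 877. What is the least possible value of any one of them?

115

To make one integer as small as possible, make the other 6 as large as possible.
The other 6 contribute at most 6 × 127 = 762, leaving at least 877 − 762 = 115.
Since 115 ≥ 50, this is achievable: one at 115 and 6 at 127.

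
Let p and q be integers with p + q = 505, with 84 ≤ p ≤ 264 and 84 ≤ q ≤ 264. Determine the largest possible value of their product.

63756

pq = p(505 − p) is maximized when p is as near 505/2 as the bounds allow.
Taking p = 252 and q = 253 (both in [84, 264]) gives pq = 63756.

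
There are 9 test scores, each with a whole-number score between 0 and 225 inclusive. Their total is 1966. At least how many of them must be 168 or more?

Suppose at most 9 − j of them reach 168; then j values are ≤ 167 and the rest ≤ 225.
The total is then ≤ 167·j + 225·(9 − j) = 2025 − 58j. For this to be ≥ 1966 we need j ≤ 1, so at least 9 − 1 = 8 must reach 168.
Exactly 8 works: 8 values at 225 and 1 at 167 total 1967; lower one of the high values by 1 (still ≥ 168) to hit 1966.

8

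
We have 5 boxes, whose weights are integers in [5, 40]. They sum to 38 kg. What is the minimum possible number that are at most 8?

2

Let j be the number exceeding 8. Then the total is ≥ 9·j + 5·(5 − j) = 25 + 4j.
So 4j ≤ 13 and j ≤ 3; hence at least 5 − 3 = 2 are ≤ 8.
Exactly 2 works: 2 values at 5 and 3 at 9 total 37; raise one of the low values by 1 (still ≤ 8) to hit 38.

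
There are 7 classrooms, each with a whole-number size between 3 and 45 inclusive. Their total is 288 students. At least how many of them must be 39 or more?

If only k of them are at least 39, the other 7 − k are at most 38, so the total is at most k·45 + (7 − k)·38.
This must reach 288, so k·45 + (7 − k)·38 ≥ 288, giving k ≥ 4.
Exactly 4 works: 4 values at 45 and 3 at 38 total 294; lower one of the high values by 6 (still ≥ 39) to hit 288.

4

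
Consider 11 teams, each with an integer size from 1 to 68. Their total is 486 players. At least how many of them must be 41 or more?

Each value short of 41 is at most 40, costing at least 68 − 40 = 28 against the maximum total of 748.
We can afford to lose at most 748 − 486 = 262, so at most ⌊262/28⌋ = 9 fall short, and at least 2 are ≥ 41.
Exactly 2 works: 2 values at 68 and 9 at 40 total 496; lower one of the high values by 10 (still ≥ 41) to hit 486.

2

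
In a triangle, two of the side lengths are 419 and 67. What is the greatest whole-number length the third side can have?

The third side must be less than 419 + 67 = 486.
The largest integer below 486 is 485.

485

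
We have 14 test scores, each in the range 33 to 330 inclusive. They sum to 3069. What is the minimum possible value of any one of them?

33

Minimizing one value means maximizing the remaining 13.
The other 13 can take up 13 × 330 = 4290 ≥ 3069 − 33, so one score can sit at its floor of 33.
Achievable: one at 33 and the other 13 totalling 3036, which fits since 13 × 33 ≤ 3036 ≤ 13 × 330.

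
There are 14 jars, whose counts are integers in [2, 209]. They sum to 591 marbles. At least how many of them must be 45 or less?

Each value above 45 is at least 46, contributing at least 46 − 2 = 44 above the floor 2.
The sum exceeds the floor total 28 by 563, so at most ⌊563/44⌋ = 12 exceed 45, and at least 2 are ≤ 45.
Exactly 2 works: 2 values at 2 and 12 at 46 total 556; raise one of the low values by 35 (still ≤ 45) to hit 591.

2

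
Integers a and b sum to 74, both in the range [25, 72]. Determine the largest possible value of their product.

ab = a(74 − a) is maximized when a is as near 74/2 as the bounds allow.
Taking a = 37 and b = 37 (both in [25, 72]) gives ab = 1369.

1369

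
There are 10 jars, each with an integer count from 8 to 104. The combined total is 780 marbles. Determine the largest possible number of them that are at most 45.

Each value at 45 or below falls at least 104 − 45 = 59 short of the ceiling 104.
The ceiling total is 10 × 104 = 1040, and we need 780, so at most ⌊(1040 − 780)/59⌋ = 4 can be that low.
k = 4 is achieved by 4 values at 45 and 6 at 104, total 804; lower one of the 104's by 24 (still > 45) to reach 780.

4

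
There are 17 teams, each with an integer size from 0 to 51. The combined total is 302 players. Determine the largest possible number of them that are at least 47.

6

With k values at 47 or above and the rest at least 0, the sum is at least 0 + 47k.
Since the sum is 302, we need 47k ≤ 302, i.e. k ≤ 6.
k = 6 is achieved by 6 values at 47 and 11 at 0, total 282; add 20 to one value (staying below 47) to reach 302.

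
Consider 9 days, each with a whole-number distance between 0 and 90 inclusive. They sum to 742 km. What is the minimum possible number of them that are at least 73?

6

Suppose at most 9 − j of them reach 73; then j values are ≤ 72 and the rest ≤ 90.
The total is then ≤ 72·j + 90·(9 − j) = 810 − 18j. For this to be ≥ 742 we need j ≤ 3, so at least 9 − 3 = 6 must reach 73.
Exactly 6 works: 6 values at 90 and 3 at 72 total 756; lower one of the high values by 14 (still ≥ 73) to hit 742.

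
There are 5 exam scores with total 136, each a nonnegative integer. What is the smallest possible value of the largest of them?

28

The 5 values sum to 136, so their maximum is at least ⌈136/5⌉ = 28.
Equality holds with 1 value of 28 and 4 values of 27.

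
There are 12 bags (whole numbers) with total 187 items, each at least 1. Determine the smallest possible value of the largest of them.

16

The average is 187/12 > 15, so not all 12 can be 15 or less; the largest is ≥ 16.
Taking 5 copies of 15 and 7 copies of 16 gives exactly 187, so 16 is attained.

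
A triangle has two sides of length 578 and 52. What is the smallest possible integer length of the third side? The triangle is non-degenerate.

The third side must exceed |578 − 52| = 526.
The smallest integer above 526 is 527.

527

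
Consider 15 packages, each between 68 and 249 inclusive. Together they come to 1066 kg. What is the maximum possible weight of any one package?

Maximizing one value means minimizing the remaining 14.
The other 14 contribute at least 14 × 68 = 952, leaving at most 1066 − 952 = 114.
Since 114 ≤ 249, this is achievable: one at 114 and 14 at 68.

114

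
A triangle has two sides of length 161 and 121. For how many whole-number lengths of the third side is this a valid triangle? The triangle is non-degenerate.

241

The triangle inequality gives |161 − 121| < c < 161 + 121, i.e. 40 < c < 282.
So c can be any integer from 41 to 281: 241 values.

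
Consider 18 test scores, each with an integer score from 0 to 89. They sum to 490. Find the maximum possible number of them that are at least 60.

8

If k of the values are ≥ 60, the total is ≥ 60k + 0(18 − k).
Setting 60k + 0(18 − k) ≤ 490 gives 60k ≤ 490, so k ≤ 8.
k = 8 is achieved by 8 values at 60 and 10 at 0, total 480; add 10 to one value (staying below 60) to reach 490.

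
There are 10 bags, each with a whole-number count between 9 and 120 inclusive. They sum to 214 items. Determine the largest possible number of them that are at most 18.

9

Suppose k of them are at most 18. Those contribute at most 18 each and the rest at most 120 each.
So the total is at most 18k + 120(10 − k) = 1200 − 102k. This must still be ≥ 214, so k ≤ 9.
k = 9 is achieved by 9 values at 18 and 1 at 120, total 282; lower one of the 120's by 68 (still > 18) to reach 214.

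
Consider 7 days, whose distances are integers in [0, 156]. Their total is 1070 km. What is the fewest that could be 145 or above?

If only k of them are at least 145, the other 7 − k are at most 144, so the total is at most k·156 + (7 − k)·144.
This must reach 1070, so k·156 + (7 − k)·144 ≥ 1070, giving k ≥ 6.
Exactly 6 works: 6 values at 156 and 1 at 144 total 1080; lower one of the high values by 10 (still ≥ 145) to hit 1070.

6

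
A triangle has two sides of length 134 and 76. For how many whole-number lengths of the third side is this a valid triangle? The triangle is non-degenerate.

151

The triangle inequality gives |134 − 76| < c < 134 + 76, i.e. 58 < c < 210.
So c can be any integer from 59 to 209: 151 values.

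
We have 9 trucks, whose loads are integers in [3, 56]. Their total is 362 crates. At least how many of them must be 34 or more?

3

Each value short of 34 is at most 33, costing at least 56 − 33 = 23 against the maximum total of 504.
We can afford to lose at most 504 − 362 = 142, so at most ⌊142/23⌋ = 6 fall short, and at least 3 are ≥ 34.
Exactly 3 works: 3 values at 56 and 6 at 33 total 366; lower one of the high values by 4 (still ≥ 34) to hit 362.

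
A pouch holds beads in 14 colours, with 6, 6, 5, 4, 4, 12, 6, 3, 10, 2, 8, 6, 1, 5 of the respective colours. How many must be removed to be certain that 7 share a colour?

In the worst case you take as many as possible of each colour without reaching 7: 6 + 6 + 5 + 4 + 4 + 6 + 6 + 3 + 6 + 2 + 6 + 6 + 1 + 5 = 66.
The next one must give 7 of some colour, so 66 + 1 = 67.

67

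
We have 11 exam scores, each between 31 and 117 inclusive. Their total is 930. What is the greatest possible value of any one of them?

117

Maximizing one value means minimizing the remaining 10.
The other 10 contribute at least 10 × 31 = 310, leaving at most 930 − 310 = 620.
But each score is capped at 117, so the maximum is 117.
Achievable: one at 117 and the other 10 totalling 813, which fits since 10 × 31 ≤ 813 ≤ 10 × 117.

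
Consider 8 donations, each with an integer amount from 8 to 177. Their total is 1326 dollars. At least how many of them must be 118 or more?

7

Suppose at most 8 − j of them reach 118; then j values are ≤ 117 and the rest ≤ 177.
The total is then ≤ 117·j + 177·(8 − j) = 1416 − 60j. For this to be ≥ 1326 we need j ≤ 1, so at least 8 − 1 = 7 must reach 118.
Exactly 7 works: 7 values at 177 and 1 at 117 total 1356; lower one of the high values by 30 (still ≥ 118) to hit 1326.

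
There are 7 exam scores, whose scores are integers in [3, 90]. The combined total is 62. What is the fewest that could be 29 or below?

Each value above 29 is at least 30, contributing at least 30 − 3 = 27 above the floor 3.
The sum exceeds the floor total 21 by 41, so at most ⌊41/27⌋ = 1 exceed 29, and at least 6 are ≤ 29.
Exactly 6 works: 6 values at 3 and 1 at 30 total 48; raise one of the low values by 14 (still ≤ 29) to hit 62.

6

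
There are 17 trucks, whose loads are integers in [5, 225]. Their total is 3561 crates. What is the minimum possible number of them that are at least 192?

10

If only k of them are at least 192, the other 17 − k are at most 191, so the total is at most k·225 + (17 − k)·191.
This must reach 3561, so k·225 + (17 − k)·191 ≥ 3561, giving k ≥ 10.
Exactly 10 works: 10 values at 225 and 7 at 191 total 3587; lower one of the high values by 26 (still ≥ 192) to hit 3561.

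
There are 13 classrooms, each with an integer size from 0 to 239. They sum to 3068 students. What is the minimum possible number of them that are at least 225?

11

If only k of them are at least 225, the other 13 − k are at most 224, so the total is at most k·239 + (13 − k)·224.
This must reach 3068, so k·239 + (13 − k)·224 ≥ 3068, giving k ≥ 11.
Exactly 11 works: 11 values at 239 and 2 at 224 total 3077; lower one of the high values by 9 (still ≥ 225) to hit 3068.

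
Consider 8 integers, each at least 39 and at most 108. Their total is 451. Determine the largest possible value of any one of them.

108

To make one integer as large as possible, make the other 7 as small as possible.
The other 7 contribute at least 7 × 39 = 273, leaving at most 451 − 273 = 178.
But each integer is capped at 108, so the maximum is 108.
Achievable: one at 108 and the other 7 totalling 343, which fits since 7 × 39 ≤ 343 ≤ 7 × 108.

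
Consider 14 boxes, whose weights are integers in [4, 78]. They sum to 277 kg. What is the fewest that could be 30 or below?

Let j be the number exceeding 30. Then the total is ≥ 31·j + 4·(14 − j) = 56 + 27j.
So 27j ≤ 221 and j ≤ 8; hence at least 14 − 8 = 6 are ≤ 30.
Exactly 6 works: 6 values at 4 and 8 at 31 total 272; raise one of the low values by 5 (still ≤ 30) to hit 277.

6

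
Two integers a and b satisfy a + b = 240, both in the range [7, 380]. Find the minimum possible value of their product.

ab = a(240 − a) is concave in a, so over [7, 233] it is minimized at an endpoint.
The extreme feasible split is a = 7, b = 233, giving ab = 1631.

1631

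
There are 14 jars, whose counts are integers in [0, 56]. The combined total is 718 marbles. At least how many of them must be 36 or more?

11

Suppose at most 14 − j of them reach 36; then j values are ≤ 35 and the rest ≤ 56.
The total is then ≤ 35·j + 56·(14 − j) = 784 − 21j. For this to be ≥ 718 we need j ≤ 3, so at least 14 − 3 = 11 must reach 36.
Exactly 11 works: 11 values at 56 and 3 at 35 total 721; lower one of the high values by 3 (still ≥ 36) to hit 718.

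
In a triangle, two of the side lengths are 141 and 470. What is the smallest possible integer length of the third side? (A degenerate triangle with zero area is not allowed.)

The third side must exceed |141 − 470| = 329.
The smallest integer above 329 is 330.

330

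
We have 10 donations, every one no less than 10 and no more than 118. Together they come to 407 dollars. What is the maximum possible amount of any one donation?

To make one donation as large as possible, make the other 9 as small as possible.
The other 9 contribute at least 9 × 10 = 90, leaving at most 407 − 90 = 317.
But each donation is capped at 118, so the maximum is 118.
Achievable: one at 118 and the other 9 totalling 289, which fits since 9 × 10 ≤ 289 ≤ 9 × 118.

118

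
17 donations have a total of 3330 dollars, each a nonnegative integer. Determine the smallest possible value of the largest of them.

196

The 17 values sum to 3330, so their maximum is at least ⌈3330/17⌉ = 196.
Taking 2 copies of 195 and 15 copies of 196 gives exactly 3330, so 196 is attained.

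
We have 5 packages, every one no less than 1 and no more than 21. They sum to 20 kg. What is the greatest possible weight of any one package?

16

Maximizing one value means minimizing the remaining 4.
The other 4 contribute at least 4 × 1 = 4, leaving at most 20 − 4 = 16.
Since 16 ≤ 21, this is achievable: one at 16 and 4 at 1.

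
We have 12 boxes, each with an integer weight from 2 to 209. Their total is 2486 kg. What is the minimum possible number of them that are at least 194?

Each value short of 194 is at most 193, costing at least 209 − 193 = 16 against the maximum total of 2508.
We can afford to lose at most 2508 − 2486 = 22, so at most ⌊22/16⌋ = 1 fall short, and at least 11 are ≥ 194.
Exactly 11 works: 11 values at 209 and 1 at 193 total 2492; lower one of the high values by 6 (still ≥ 194) to hit 2486.

11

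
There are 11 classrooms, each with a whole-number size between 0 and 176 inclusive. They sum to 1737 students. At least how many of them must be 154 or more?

If only k of them are at least 154, the other 11 − k are at most 153, so the total is at most k·176 + (11 − k)·153.
This must reach 1737, so k·176 + (11 − k)·153 ≥ 1737, giving k ≥ 3.
Exactly 3 works: 3 values at 176 and 8 at 153 total 1752; lower one of the high values by 15 (still ≥ 154) to hit 1737.

3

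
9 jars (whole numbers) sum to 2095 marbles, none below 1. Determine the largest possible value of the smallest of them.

232

If every one of the 9 were at least 233, the total would be at least 9 × 233 = 2097 > 2095.
Taking 2 copies of 232 and 7 copies of 233 gives exactly 2095, so 232 is attained.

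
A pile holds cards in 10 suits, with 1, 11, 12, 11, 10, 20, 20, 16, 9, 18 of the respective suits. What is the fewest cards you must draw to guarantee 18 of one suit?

122

In the worst case you take as many as possible of each suit without reaching 18: 1 + 11 + 12 + 11 + 10 + 17 + 17 + 16 + 9 + 17 = 121.
The next one must give 18 of some suit, so 121 + 1 = 122.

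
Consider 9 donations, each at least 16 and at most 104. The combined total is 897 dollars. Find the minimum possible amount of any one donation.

Minimizing one value means maximizing the remaining 8.
The other 8 contribute at most 8 × 104 = 832, leaving at least 897 − 832 = 65.
Since 65 ≥ 16, this is achievable: one at 65 and 8 at 104.

65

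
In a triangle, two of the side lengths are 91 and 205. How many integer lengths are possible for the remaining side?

181

The triangle inequality gives |91 − 205| < c < 91 + 205, i.e. 114 < c < 296.
So c can be any integer from 115 to 295: 181 values.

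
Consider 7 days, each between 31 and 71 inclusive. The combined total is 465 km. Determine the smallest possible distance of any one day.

To make one day as small as possible, make the other 6 as large as possible.
The other 6 contribute at most 6 × 71 = 426, leaving at least 465 − 426 = 39.
Since 39 ≥ 31, this is achievable: one at 39 and 6 at 71.

39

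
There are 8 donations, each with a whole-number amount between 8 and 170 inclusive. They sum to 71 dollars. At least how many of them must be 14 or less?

If only k of them are at most 14, the other 8 − k are at least 15, so the total is at least (8 − k)·15 + k·8.
This is ≤ 71, so (8 − k)·15 + 8k ≤ 71, which gives k ≥ 7.
Exactly 7 works: 7 values at 8 and 1 at 15 total 71.

7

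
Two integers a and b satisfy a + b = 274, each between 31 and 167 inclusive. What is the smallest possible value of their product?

17869

For a fixed sum, ab is smallest when a and b are as far apart as possible.
The extreme feasible split is a = 107, b = 167, giving ab = 17869.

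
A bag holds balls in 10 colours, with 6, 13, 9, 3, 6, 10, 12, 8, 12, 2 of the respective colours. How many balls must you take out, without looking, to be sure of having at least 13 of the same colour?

In the worst case you take as many as possible of each colour without reaching 13: 6 + 12 + 9 + 3 + 6 + 10 + 12 + 8 + 12 + 2 = 80.
The next one must give 13 of some colour, so 80 + 1 = 81.

81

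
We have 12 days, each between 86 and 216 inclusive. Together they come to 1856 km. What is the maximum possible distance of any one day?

Maximizing one value means minimizing the remaining 11.
The other 11 contribute at least 11 × 86 = 946, leaving at most 1856 − 946 = 910.
But each day is capped at 216, so the maximum is 216.
Achievable: one at 216 and the other 11 totalling 1640, which fits since 11 × 86 ≤ 1640 ≤ 11 × 216.

216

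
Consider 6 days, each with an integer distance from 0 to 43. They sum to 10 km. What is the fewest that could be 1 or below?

1

Let j be the number exceeding 1. Then the total is ≥ 2·j + 0·(6 − j) = 0 + 2j.
So 2j ≤ 10 and j ≤ 5; hence at least 6 − 5 = 1 are ≤ 1.
Exactly 1 works: 1 value at 0 and 5 at 2 total 10.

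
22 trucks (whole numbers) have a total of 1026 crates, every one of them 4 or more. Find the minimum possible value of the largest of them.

47

The average is 1026/22 > 46, so not all 22 can be 46 or less; the largest is ≥ 47.
Equality holds with 14 values of 47 and 8 values of 46.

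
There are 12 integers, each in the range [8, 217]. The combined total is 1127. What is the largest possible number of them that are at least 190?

Suppose k of them are at least 190. Those contribute at least 190 each and the other 12 − k at least 8 each.
So the total is at least 190k + 8(12 − k) = 96 + 182k. This must be ≤ 1127, giving k ≤ 5.
k = 5 is achieved by 5 values at 190 and 7 at 8, total 1006; add 121 to one value (staying below 190) to reach 1127.

5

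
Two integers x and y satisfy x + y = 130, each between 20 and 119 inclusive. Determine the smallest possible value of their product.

2200

Since x + y is fixed, pushing one of them to its bound minimizes the product.
The extreme feasible split is x = 20, y = 110, giving xy = 2200.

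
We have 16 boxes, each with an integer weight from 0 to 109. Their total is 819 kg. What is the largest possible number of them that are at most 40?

Each value at 40 or below falls at least 109 − 40 = 69 short of the ceiling 109.
The ceiling total is 16 × 109 = 1744, and we need 819, so at most ⌊(1744 − 819)/69⌋ = 13 can be that low.
k = 13 is achieved by 13 values at 40 and 3 at 109, total 847; lower one of the 109's by 28 (still > 40) to reach 819.

13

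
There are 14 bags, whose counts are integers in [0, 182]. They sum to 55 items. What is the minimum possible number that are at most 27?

13

Let j be the number exceeding 27. Then the total is ≥ 28·j + 0·(14 − j) = 0 + 28j.
So 28j ≤ 55 and j ≤ 1; hence at least 14 − 1 = 13 are ≤ 27.
Exactly 13 works: 13 values at 0 and 1 at 28 total 28; raise one of the low values by 27 (still ≤ 27) to hit 55.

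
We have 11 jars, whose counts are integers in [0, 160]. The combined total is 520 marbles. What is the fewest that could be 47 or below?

Each value above 47 is at least 48, contributing at least 48 − 0 = 48 above the floor 0.
The sum exceeds the floor total 0 by 520, so at most ⌊520/48⌋ = 10 exceed 47, and at least 1 are ≤ 47.
Exactly 1 works: 1 value at 0 and 10 at 48 total 480; raise one of the low values by 40 (still ≤ 47) to hit 520.

1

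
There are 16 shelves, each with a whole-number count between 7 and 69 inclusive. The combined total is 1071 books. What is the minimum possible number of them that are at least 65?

10

Each value short of 65 is at most 64, costing at least 69 − 64 = 5 against the maximum total of 1104.
We can afford to lose at most 1104 − 1071 = 33, so at most ⌊33/5⌋ = 6 fall short, and at least 10 are ≥ 65.
Exactly 10 works: 10 values at 69 and 6 at 64 total 1074; lower one of the high values by 3 (still ≥ 65) to hit 1071.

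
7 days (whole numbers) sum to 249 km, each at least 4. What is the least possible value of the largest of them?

The average is 249/7 > 35, so not all 7 can be 35 or less; the largest is ≥ 36.
Taking 3 copies of 35 and 4 copies of 36 gives exactly 249, so 36 is attained.

36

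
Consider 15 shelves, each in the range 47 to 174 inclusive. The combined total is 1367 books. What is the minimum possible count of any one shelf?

47

Minimizing one value means maximizing the remaining 14.
The other 14 can take up 14 × 174 = 2436 ≥ 1367 − 47, so one shelf can sit at its floor of 47.
Achievable: one at 47 and the other 14 totalling 1320, which fits since 14 × 47 ≤ 1320 ≤ 14 × 174.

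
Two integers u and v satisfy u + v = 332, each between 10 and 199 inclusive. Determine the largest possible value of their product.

27556

For a fixed sum, the product uv is largest when u and v are as close as possible.
Taking u = 166 and v = 166 (both in [10, 199]) gives uv = 27556.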